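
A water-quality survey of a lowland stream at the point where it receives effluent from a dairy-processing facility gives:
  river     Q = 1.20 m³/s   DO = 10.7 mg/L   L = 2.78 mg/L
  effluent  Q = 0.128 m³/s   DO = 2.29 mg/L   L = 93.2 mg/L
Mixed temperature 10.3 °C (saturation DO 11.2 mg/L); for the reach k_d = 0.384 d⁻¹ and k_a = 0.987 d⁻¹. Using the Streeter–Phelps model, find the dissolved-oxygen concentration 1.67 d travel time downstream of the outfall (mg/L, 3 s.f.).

DO ≈ 8.50 mg/L

Mixed DO = (1.20×10.7 + 0.128×2.29)/(1.20+0.128) = 13.13/1.328 = 9.889 mg/L.
Mixed L₀ = (1.20×2.78 + 0.128×93.2)/(1.328) = 15.27/1.328 = 11.50 mg/L.
Initial deficit D₀ = C_s − DO₀ = 11.2 − 9.889 = 1.311 mg/L.
D(1.67) = [0.384×11.50/(0.987−0.384)](e^(−0.384×1.67) − e^(−0.987×1.67)) + 1.311 e^(−0.987×1.67)
= 7.320 × (0.5266 − 0.1924) + 1.311 × 0.1924 = 2.699 mg/L.
DO = 11.2 − 2.699 = 8.501 mg/L.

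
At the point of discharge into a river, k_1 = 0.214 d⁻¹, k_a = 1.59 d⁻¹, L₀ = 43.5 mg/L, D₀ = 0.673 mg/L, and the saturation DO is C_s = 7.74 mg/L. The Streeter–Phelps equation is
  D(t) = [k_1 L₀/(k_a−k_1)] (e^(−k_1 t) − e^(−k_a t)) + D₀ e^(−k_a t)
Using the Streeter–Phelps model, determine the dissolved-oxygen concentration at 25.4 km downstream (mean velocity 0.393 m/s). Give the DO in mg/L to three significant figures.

Travel time t = x/v = 25.4 km / (0.393 m/s) = 25400 m / 0.393 m/s = 64630 s = 0.7480 d.
k_1 L₀/(k_a−k_1) = 0.214×43.5/(1.59−0.214) = 9.309/1.376 = 6.765 mg/L.
e^(−k_1 t) = e^(−0.214×0.7480) = 0.8521; e^(−k_a t) = e^(−1.59×0.7480) = 0.3044.
D = 6.765 × (0.8521 − 0.3044) + 0.673 × 0.3044 = 3.705 + 0.2049 = 3.910 mg/L.
DO = C_s − D = 7.74 − 3.910 = 3.830 mg/L.

DO ≈ 3.83 mg/L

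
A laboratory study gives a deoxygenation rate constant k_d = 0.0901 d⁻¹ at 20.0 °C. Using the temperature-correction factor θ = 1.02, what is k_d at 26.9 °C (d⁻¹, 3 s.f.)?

k_d ≈ 0.103 d⁻¹

k_d(T₂) = k_d(T₁) · θ^(T₂−T₁) = 0.0901 × 1.02^(26.9−20.0)
= 0.0901 × 1.02^6.90 = 0.0901 × 1.146 = 0.1033 d⁻¹.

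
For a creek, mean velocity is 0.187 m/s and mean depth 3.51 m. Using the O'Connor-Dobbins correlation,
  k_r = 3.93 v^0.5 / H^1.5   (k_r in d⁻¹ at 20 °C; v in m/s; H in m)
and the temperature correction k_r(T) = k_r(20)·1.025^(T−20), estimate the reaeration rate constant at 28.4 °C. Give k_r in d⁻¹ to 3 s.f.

k_r(20) = 3.93 × 0.187^0.5 / 3.51^1.5 = 3.93 × 0.4324 / 6.576 = 0.2584 d⁻¹.
k_r(28.4) = 0.2584 × 1.025^(28.4−20) = 0.2584 × 1.230 = 0.3180 d⁻¹.

k_r ≈ 0.318 d⁻¹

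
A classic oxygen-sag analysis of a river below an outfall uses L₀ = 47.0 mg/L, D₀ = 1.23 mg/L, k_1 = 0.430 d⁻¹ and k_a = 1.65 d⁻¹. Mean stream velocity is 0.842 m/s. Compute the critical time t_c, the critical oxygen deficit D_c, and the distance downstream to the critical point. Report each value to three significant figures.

With k_a/k_1 = 3.837 and 1 − D₀(k_a−k_1)/(k_1 L₀) = 0.9257,
t_c = ln(3.837 × 0.9257) / (1.65 − 0.430) = ln(3.552) / 1.220 = 1.268/1.220 = 1.039 d.
D_c = (k_1/k_a) L₀ e^(−k_1 t_c) = (0.430/1.65) × 47.0 × e^(−0.430×1.039) = 0.2606 × 47.0 × 0.6397 = 7.835 mg/L.
x_c = v t_c = 0.842 m/s × 1.039 d × 86400 s/d = 75590 m ≈ 75.6 km.

t_c ≈ 1.04 d; D_c ≈ 7.84 mg/L; x_c ≈ 75.6 km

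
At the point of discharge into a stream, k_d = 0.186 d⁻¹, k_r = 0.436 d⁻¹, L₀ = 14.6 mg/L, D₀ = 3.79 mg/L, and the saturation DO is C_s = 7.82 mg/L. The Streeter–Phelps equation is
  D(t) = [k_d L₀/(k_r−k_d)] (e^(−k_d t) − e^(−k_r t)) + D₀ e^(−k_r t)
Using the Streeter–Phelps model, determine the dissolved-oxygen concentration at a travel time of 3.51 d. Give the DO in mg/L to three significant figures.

k_d L₀/(k_r−k_d) = 0.186×14.6/(0.436−0.186) = 2.716/0.2500 = 10.86 mg/L.
e^(−k_d t) = e^(−0.186×3.510) = 0.5206; e^(−k_r t) = e^(−0.436×3.510) = 0.2165.
D = 10.86 × (0.5206 − 0.2165) + 3.79 × 0.2165 = 3.303 + 0.8204 = 4.124 mg/L.
DO = C_s − D = 7.82 − 4.124 = 3.696 mg/L.

DO ≈ 3.70 mg/L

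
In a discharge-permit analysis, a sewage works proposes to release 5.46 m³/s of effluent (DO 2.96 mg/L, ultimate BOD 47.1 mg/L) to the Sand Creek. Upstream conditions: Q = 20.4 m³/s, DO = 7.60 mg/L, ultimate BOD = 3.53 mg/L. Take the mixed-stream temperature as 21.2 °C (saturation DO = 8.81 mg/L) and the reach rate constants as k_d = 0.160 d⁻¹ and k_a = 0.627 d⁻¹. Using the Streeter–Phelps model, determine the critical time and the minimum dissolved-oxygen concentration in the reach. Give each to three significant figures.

t_c ≈ 1.43 d; minimum DO ≈ 6.23 mg/L

Mixed DO = (20.4×7.60 + 5.46×2.96)/(20.4+5.46) = 171.2/25.86 = 6.620 mg/L.
Mixed L₀ = (20.4×3.53 + 5.46×47.1)/(25.86) = 329.2/25.86 = 12.73 mg/L.
Initial deficit D₀ = C_s − DO₀ = 8.81 − 6.620 = 2.190 mg/L.
t_c = (1/0.4670) ln[(0.627/0.160)(1 − 2.190×0.4670/(0.160×12.73))] = 2.141 × ln(1.951) = 1.431 d.
D_c = (0.160/0.627) × 12.73 × e^(−0.160×1.431) = 0.2552 × 12.73 × 0.7953 = 2.583 mg/L.
Minimum DO = 8.81 − 2.583 = 6.227 mg/L.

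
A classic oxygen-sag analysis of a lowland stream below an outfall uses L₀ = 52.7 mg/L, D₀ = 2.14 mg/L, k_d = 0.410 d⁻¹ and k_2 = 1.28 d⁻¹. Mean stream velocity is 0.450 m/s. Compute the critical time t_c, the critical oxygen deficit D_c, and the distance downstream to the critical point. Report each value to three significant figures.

t_c ≈ 1.21 d; D_c ≈ 10.3 mg/L; x_c ≈ 46.9 km

With k_2/k_d = 3.122 and 1 − D₀(k_2−k_d)/(k_d L₀) = 0.9138,
t_c = ln(3.122 × 0.9138) / (1.28 − 0.410) = ln(2.853) / 0.8700 = 1.048/0.8700 = 1.205 d.
L(t_c) = L₀ e^(−k_d t_c) = 52.7 × 0.6101 = 32.15 mg/L, and at the critical point k_2 D_c = k_d L, so D_c = (0.410/1.28) × 32.15 = 10.30 mg/L.
x_c = v t_c = 0.450 m/s × 1.205 d × 86400 s/d = 46850 m ≈ 46.9 km.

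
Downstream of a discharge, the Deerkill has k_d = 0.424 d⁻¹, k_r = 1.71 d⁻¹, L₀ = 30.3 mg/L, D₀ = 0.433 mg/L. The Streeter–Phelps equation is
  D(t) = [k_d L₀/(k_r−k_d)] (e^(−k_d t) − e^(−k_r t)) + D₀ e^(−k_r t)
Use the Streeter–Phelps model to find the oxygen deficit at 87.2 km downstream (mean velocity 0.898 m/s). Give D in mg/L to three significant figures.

Travel time t = x/v = 87.2 km / (0.898 m/s) = 87200 m / 0.898 m/s = 97100 s = 1.124 d.
k_d L₀/(k_r−k_d) = 0.424×30.3/(1.71−0.424) = 12.85/1.286 = 9.990 mg/L.
e^(−k_d t) = e^(−0.424×1.124) = 0.6209; e^(−k_r t) = e^(−1.71×1.124) = 0.1463.
D = 9.990 × (0.6209 − 0.1463) + 0.433 × 0.1463 = 4.741 + 0.06336 = 4.805 mg/L.

D ≈ 4.80 mg/L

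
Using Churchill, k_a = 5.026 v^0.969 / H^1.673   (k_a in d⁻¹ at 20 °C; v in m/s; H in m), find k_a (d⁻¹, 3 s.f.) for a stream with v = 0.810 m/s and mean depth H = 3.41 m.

k_a ≈ 0.526 d⁻¹

k_a = 5.026 × 0.810^0.969 / 3.41^1.673 = 5.026 × 0.8153 / 7.786 = 0.5263 d⁻¹.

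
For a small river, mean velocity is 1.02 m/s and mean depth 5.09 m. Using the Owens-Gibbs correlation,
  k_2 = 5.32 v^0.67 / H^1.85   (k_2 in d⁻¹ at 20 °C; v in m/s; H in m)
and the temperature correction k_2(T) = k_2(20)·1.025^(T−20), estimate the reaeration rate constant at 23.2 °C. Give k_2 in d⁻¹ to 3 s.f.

k_2 ≈ 0.287 d⁻¹

k_2(20) = 5.32 × 1.02^0.67 / 5.09^1.85 = 5.32 × 1.013 / 20.30 = 0.2656 d⁻¹.
k_2(23.2) = 0.2656 × 1.025^(23.2−20) = 0.2656 × 1.082 = 0.2874 d⁻¹.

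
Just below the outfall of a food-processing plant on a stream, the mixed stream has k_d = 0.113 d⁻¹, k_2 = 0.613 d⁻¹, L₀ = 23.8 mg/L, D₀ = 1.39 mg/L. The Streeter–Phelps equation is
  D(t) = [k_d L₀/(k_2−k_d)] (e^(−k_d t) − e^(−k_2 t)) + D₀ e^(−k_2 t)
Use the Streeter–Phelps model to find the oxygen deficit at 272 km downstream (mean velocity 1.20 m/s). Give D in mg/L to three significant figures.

D ≈ 3.20 mg/L

Travel time t = x/v = 272 km / (1.20 m/s) = 272000 m / 1.20 m/s = 226700 s = 2.623 d.
k_d L₀/(k_2−k_d) = 0.113×23.8/(0.613−0.113) = 2.689/0.5000 = 5.379 mg/L.
e^(−k_d t) = e^(−0.113×2.623) = 0.7435; e^(−k_2 t) = e^(−0.613×2.623) = 0.2003.
D = 5.379 × (0.7435 − 0.2003) + 1.39 × 0.2003 = 2.922 + 0.2784 = 3.200 mg/L.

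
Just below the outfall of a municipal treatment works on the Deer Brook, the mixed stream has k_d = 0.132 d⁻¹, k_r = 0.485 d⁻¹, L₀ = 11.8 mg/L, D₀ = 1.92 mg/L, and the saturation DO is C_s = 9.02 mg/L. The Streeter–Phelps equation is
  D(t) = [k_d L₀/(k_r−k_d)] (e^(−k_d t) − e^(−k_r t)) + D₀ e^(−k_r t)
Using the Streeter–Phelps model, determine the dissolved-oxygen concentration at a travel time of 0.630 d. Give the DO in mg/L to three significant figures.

k_d L₀/(k_r−k_d) = 0.132×11.8/(0.485−0.132) = 1.558/0.3530 = 4.412 mg/L.
e^(−k_d t) = e^(−0.132×0.6300) = 0.9202; e^(−k_r t) = e^(−0.485×0.6300) = 0.7367.
D = 4.412 × (0.9202 − 0.7367) + 1.92 × 0.7367 = 0.8096 + 1.414 = 2.224 mg/L.
DO = C_s − D = 9.02 − 2.224 = 6.796 mg/L.

DO ≈ 6.80 mg/L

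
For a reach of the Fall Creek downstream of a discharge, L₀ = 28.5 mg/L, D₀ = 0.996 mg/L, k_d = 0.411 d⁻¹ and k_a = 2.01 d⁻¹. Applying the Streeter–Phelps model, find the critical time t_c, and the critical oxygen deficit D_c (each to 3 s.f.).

At the critical point dD/dt = 0, so k_d L₀ e^(−k_d t) = k_a D. Substituting D(t) from the Streeter–Phelps equation and solving for t gives
t_c = ln[(k_a/k_d)(1 − D₀(k_a−k_d)/(k_d L₀))] / (k_a−k_d).
Here k_a−k_d = 1.599 d⁻¹ and 1 − D₀(k_a−k_d)/(k_d L₀) = 1 − 0.996×1.599/(0.411×28.5) = 0.8640, so
t_c = ln(4.891 × 0.8640) / 1.599 = 1.441 / 1.599 = 0.9013 d.
L(t_c) = L₀ e^(−k_d t_c) = 28.5 × 0.6904 = 19.68 mg/L, and at the critical point k_a D_c = k_d L, so D_c = (0.411/2.01) × 19.68 = 4.024 mg/L.

t_c ≈ 0.901 d; D_c ≈ 4.02 mg/L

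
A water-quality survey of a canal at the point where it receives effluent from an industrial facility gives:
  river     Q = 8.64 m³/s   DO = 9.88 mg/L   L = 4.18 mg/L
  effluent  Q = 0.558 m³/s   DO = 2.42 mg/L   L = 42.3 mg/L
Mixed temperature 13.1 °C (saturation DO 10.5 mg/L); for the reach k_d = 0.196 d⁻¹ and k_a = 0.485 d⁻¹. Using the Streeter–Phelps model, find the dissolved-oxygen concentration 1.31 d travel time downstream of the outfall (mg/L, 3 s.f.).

Mixed DO = (8.64×9.88 + 0.558×2.42)/(8.64+0.558) = 86.71/9.198 = 9.427 mg/L.
Mixed L₀ = (8.64×4.18 + 0.558×42.3)/(9.198) = 59.72/9.198 = 6.493 mg/L.
Initial deficit D₀ = C_s − DO₀ = 10.5 − 9.427 = 1.073 mg/L.
D(1.31) = [0.196×6.493/(0.485−0.196)](e^(−0.196×1.31) − e^(−0.485×1.31)) + 1.073 e^(−0.485×1.31)
= 4.403 × (0.7736 − 0.5298) + 1.073 × 0.5298 = 1.642 mg/L.
DO = 10.5 − 1.642 = 8.858 mg/L.

DO ≈ 8.86 mg/L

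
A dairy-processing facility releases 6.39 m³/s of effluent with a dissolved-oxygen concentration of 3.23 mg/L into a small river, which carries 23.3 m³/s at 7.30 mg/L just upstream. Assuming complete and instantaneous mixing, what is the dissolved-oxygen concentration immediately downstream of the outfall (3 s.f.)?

Flow-weighted mixing: C = (Q_r C_r + Q_w C_w)/(Q_r + Q_w)
= (23.3×7.30 + 6.39×3.23)/(23.3 + 6.39) = 190.7/29.69 = 6.424 mg/L.

6.42 mg/L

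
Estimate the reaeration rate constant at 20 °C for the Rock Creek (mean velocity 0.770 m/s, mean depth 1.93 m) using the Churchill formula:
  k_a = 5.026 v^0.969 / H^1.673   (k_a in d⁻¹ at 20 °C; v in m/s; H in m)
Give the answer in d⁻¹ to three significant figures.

k_a = 5.026 × 0.770^0.969 / 1.93^1.673 = 5.026 × 0.7763 / 3.004 = 1.299 d⁻¹.

k_a ≈ 1.30 d⁻¹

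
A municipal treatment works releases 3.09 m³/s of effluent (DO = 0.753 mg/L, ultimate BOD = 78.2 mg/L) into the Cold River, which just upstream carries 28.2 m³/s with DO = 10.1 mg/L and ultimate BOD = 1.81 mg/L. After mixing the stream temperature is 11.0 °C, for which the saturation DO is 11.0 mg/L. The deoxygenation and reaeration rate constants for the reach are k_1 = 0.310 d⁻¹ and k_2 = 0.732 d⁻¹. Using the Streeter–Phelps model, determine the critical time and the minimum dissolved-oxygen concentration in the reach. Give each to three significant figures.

t_c ≈ 1.31 d; minimum DO ≈ 8.36 mg/L

Mixed DO = (28.2×10.1 + 3.09×0.753)/(28.2+3.09) = 287.1/31.29 = 9.177 mg/L.
Mixed L₀ = (28.2×1.81 + 3.09×78.2)/(31.29) = 292.7/31.29 = 9.354 mg/L.
Initial deficit D₀ = C_s − DO₀ = 11.0 − 9.177 = 1.823 mg/L.
t_c = (1/0.4220) ln[(0.732/0.310)(1 − 1.823×0.4220/(0.310×9.354))] = 2.370 × ln(1.735) = 1.305 d.
D_c = (0.310/0.732) × 9.354 × e^(−0.310×1.305) = 0.4235 × 9.354 × 0.6672 = 2.643 mg/L.
Minimum DO = 11.0 − 2.643 = 8.357 mg/L.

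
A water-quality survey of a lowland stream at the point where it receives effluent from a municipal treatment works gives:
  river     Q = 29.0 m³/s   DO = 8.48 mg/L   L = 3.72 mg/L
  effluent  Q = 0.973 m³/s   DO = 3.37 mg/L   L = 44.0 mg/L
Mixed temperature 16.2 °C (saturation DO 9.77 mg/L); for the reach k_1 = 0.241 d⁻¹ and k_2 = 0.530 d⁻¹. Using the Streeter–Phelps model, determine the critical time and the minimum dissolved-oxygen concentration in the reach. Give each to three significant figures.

t_c ≈ 1.25 d; minimum DO ≈ 8.08 mg/L

Mixed DO = (29.0×8.48 + 0.973×3.37)/(29.0+0.973) = 249.2/29.97 = 8.314 mg/L.
Mixed L₀ = (29.0×3.72 + 0.973×44.0)/(29.97) = 150.7/29.97 = 5.028 mg/L.
Initial deficit D₀ = C_s − DO₀ = 9.77 − 8.314 = 1.456 mg/L.
t_c = (1/0.2890) ln[(0.530/0.241)(1 − 1.456×0.2890/(0.241×5.028))] = 3.460 × ln(1.435) = 1.251 d.
D_c = (0.241/0.530) × 5.028 × e^(−0.241×1.251) = 0.4547 × 5.028 × 0.7397 = 1.691 mg/L.
Minimum DO = 9.77 − 1.691 = 8.079 mg/L.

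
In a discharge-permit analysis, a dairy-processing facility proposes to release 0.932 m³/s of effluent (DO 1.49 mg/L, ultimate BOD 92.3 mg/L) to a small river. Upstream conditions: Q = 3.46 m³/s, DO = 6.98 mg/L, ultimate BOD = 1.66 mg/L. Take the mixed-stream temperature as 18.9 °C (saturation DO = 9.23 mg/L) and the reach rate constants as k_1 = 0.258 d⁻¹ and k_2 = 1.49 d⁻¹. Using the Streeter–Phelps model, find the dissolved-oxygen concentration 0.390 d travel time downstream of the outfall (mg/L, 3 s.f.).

DO ≈ 5.81 mg/L

Mixed DO = (3.46×6.98 + 0.932×1.49)/(3.46+0.932) = 25.54/4.392 = 5.815 mg/L.
Mixed L₀ = (3.46×1.66 + 0.932×92.3)/(4.392) = 91.77/4.392 = 20.89 mg/L.
Initial deficit D₀ = C_s − DO₀ = 9.23 − 5.815 = 3.415 mg/L.
D(0.390) = [0.258×20.89/(1.49−0.258)](e^(−0.258×0.390) − e^(−1.49×0.390)) + 3.415 e^(−1.49×0.390)
= 4.376 × (0.9043 − 0.5593) + 3.415 × 0.5593 = 3.419 mg/L.
DO = 9.23 − 3.419 = 5.811 mg/L.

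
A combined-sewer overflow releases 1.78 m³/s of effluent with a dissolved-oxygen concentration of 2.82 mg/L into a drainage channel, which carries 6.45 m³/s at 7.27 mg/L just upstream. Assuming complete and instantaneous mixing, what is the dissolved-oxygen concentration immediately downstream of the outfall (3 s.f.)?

Flow-weighted mixing: C = (Q_r C_r + Q_w C_w)/(Q_r + Q_w)
= (6.45×7.27 + 1.78×2.82)/(6.45 + 1.78) = 51.91/8.230 = 6.308 mg/L.

6.31 mg/L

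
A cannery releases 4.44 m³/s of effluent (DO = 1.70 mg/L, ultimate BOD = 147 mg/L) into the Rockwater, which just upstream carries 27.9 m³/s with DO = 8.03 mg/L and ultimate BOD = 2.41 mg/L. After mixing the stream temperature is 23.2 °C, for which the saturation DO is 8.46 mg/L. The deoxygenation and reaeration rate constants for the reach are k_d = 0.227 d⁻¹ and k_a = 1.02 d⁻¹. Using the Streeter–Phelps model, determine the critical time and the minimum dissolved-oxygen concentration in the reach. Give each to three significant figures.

Mixed DO = (27.9×8.03 + 4.44×1.70)/(27.9+4.44) = 231.6/32.34 = 7.161 mg/L.
Mixed L₀ = (27.9×2.41 + 4.44×147)/(32.34) = 719.9/32.34 = 22.26 mg/L.
Initial deficit D₀ = C_s − DO₀ = 8.46 − 7.161 = 1.299 mg/L.
t_c = (1/0.7930) ln[(1.02/0.227)(1 − 1.299×0.7930/(0.227×22.26))] = 1.261 × ln(3.577) = 1.607 d.
D_c = (0.227/1.02) × 22.26 × e^(−0.227×1.607) = 0.2225 × 22.26 × 0.6943 = 3.440 mg/L.
Minimum DO = 8.46 − 3.440 = 5.020 mg/L.

t_c ≈ 1.61 d; minimum DO ≈ 5.02 mg/L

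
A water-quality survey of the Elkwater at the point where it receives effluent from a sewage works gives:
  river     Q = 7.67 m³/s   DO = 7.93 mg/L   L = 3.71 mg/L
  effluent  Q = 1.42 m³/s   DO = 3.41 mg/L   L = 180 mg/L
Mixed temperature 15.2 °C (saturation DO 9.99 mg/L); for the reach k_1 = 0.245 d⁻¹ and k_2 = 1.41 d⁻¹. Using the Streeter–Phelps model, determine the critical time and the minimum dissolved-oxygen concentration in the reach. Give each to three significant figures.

t_c ≈ 1.03 d; minimum DO ≈ 5.77 mg/L

Mixed DO = (7.67×7.93 + 1.42×3.41)/(7.67+1.42) = 65.67/9.090 = 7.224 mg/L.
Mixed L₀ = (7.67×3.71 + 1.42×180)/(9.090) = 284.1/9.090 = 31.25 mg/L.
Initial deficit D₀ = C_s − DO₀ = 9.99 − 7.224 = 2.766 mg/L.
t_c = (1/1.165) ln[(1.41/0.245)(1 − 2.766×1.165/(0.245×31.25))] = 0.8584 × ln(3.333) = 1.033 d.
D_c = (0.245/1.41) × 31.25 × e^(−0.245×1.033) = 0.1738 × 31.25 × 0.7763 = 4.215 mg/L.
Minimum DO = 9.99 − 4.215 = 5.775 mg/L.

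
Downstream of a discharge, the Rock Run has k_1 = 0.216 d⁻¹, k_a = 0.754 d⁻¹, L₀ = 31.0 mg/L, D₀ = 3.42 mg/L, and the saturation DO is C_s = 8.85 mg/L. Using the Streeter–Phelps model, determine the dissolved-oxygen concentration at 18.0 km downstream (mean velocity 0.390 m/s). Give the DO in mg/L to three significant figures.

DO ≈ 3.79 mg/L

Travel time t = x/v = 18.0 km / (0.390 m/s) = 18000 m / 0.390 m/s = 46150 s = 0.5342 d.
k_1 L₀/(k_a−k_1) = 0.216×31.0/(0.754−0.216) = 6.696/0.5380 = 12.45 mg/L.
e^(−k_1 t) = e^(−0.216×0.5342) = 0.8910; e^(−k_a t) = e^(−0.754×0.5342) = 0.6685.
D = 12.45 × (0.8910 − 0.6685) + 3.42 × 0.6685 = 2.770 + 2.286 = 5.056 mg/L.
DO = C_s − D = 8.85 − 5.056 = 3.794 mg/L.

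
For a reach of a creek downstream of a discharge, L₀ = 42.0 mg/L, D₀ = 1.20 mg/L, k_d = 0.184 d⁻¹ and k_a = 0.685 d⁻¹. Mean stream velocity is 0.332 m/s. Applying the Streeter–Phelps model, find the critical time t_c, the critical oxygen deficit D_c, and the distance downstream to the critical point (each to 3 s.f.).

t_c ≈ 2.46 d; D_c ≈ 7.17 mg/L; x_c ≈ 70.6 km

At the critical point dD/dt = 0, so k_d L₀ e^(−k_d t) = k_a D. Substituting D(t) from the Streeter–Phelps equation and solving for t gives
t_c = ln[(k_a/k_d)(1 − D₀(k_a−k_d)/(k_d L₀))] / (k_a−k_d).
Here k_a−k_d = 0.5010 d⁻¹ and 1 − D₀(k_a−k_d)/(k_d L₀) = 1 − 1.20×0.5010/(0.184×42.0) = 0.9222, so
t_c = ln(3.723 × 0.9222) / 0.5010 = 1.233 / 0.5010 = 2.462 d.
L(t_c) = L₀ e^(−k_d t_c) = 42.0 × 0.6357 = 26.70 mg/L, and at the critical point k_a D_c = k_d L, so D_c = (0.184/0.685) × 26.70 = 7.172 mg/L.
x_c = v t_c = 0.332 m/s × 2.462 d × 86400 s/d = 70620 m ≈ 70.6 km.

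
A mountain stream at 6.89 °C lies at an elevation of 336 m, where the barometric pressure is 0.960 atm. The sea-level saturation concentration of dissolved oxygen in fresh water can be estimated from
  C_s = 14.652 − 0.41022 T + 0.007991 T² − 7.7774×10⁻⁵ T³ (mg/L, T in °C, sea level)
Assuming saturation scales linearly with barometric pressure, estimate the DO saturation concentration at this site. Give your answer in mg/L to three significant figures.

At sea level: C_s = 14.652 − 0.41022×6.89 + 0.007991×6.89² − 7.7774×10⁻⁵×6.89³ = 12.18 mg/L.
Pressure correction: C_s' = 12.18 × 0.960 = 11.69 mg/L.

C_s ≈ 11.7 mg/L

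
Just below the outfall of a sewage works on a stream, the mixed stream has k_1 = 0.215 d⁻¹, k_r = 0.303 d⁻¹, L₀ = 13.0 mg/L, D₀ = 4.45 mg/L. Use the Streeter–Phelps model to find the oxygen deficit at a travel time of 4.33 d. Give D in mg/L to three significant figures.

D ≈ 5.17 mg/L

k_1 L₀/(k_r−k_1) = 0.215×13.0/(0.303−0.215) = 2.795/0.08800 = 31.76 mg/L.
e^(−k_1 t) = e^(−0.215×4.330) = 0.3942; e^(−k_r t) = e^(−0.303×4.330) = 0.2693.
D = 31.76 × (0.3942 − 0.2693) + 4.45 × 0.2693 = 3.967 + 1.198 = 5.165 mg/L.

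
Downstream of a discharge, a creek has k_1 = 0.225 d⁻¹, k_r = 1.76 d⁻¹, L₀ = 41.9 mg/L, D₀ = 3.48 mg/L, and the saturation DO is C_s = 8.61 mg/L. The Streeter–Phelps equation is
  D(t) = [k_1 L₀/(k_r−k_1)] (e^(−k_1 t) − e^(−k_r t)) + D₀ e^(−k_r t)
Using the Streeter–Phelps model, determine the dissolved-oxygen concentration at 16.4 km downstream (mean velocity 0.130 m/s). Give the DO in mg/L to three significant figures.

DO ≈ 4.39 mg/L

Travel time t = x/v = 16.4 km / (0.130 m/s) = 16400 m / 0.130 m/s = 126200 s = 1.460 d.
k_1 L₀/(k_r−k_1) = 0.225×41.9/(1.76−0.225) = 9.428/1.535 = 6.142 mg/L.
e^(−k_1 t) = e^(−0.225×1.460) = 0.7200; e^(−k_r t) = e^(−1.76×1.460) = 0.07655.
D = 6.142 × (0.7200 − 0.07655) + 3.48 × 0.07655 = 3.952 + 0.2664 = 4.218 mg/L.
DO = C_s − D = 8.61 − 4.218 = 4.392 mg/L.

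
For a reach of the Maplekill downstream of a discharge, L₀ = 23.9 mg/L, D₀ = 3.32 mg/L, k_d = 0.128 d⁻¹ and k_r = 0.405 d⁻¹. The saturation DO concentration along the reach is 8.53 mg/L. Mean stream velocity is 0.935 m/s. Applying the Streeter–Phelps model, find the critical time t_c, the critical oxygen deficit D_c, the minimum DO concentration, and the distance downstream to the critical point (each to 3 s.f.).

t_c ≈ 2.87 d; D_c ≈ 5.23 mg/L; min DO ≈ 3.30 mg/L; x_c ≈ 232 km

At the critical point dD/dt = 0, so k_d L₀ e^(−k_d t) = k_r D. Substituting D(t) from the Streeter–Phelps equation and solving for t gives
t_c = ln[(k_r/k_d)(1 − D₀(k_r−k_d)/(k_d L₀))] / (k_r−k_d).
Here k_r−k_d = 0.2770 d⁻¹ and 1 − D₀(k_r−k_d)/(k_d L₀) = 1 − 3.32×0.2770/(0.128×23.9) = 0.6994, so
t_c = ln(3.164 × 0.6994) / 0.2770 = 0.7943 / 0.2770 = 2.868 d.
D_c = (k_d/k_r) L₀ e^(−k_d t_c) = (0.128/0.405) × 23.9 × e^(−0.128×2.868) = 0.3160 × 23.9 × 0.6928 = 5.233 mg/L.
Minimum DO = C_s − D_c = 8.53 − 5.233 = 3.297 mg/L.
x_c = v t_c = 0.935 m/s × 2.868 d × 86400 s/d = 231600 m ≈ 232 km.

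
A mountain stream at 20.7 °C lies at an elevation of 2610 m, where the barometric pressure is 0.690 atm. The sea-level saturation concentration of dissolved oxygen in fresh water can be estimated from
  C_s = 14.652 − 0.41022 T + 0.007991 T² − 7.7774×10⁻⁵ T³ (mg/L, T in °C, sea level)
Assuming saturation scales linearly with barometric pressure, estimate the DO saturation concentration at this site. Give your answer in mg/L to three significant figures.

C_s ≈ 6.14 mg/L

At sea level: C_s = 14.652 − 0.41022×20.7 + 0.007991×20.7² − 7.7774×10⁻⁵×20.7³ = 8.895 mg/L.
Pressure correction: C_s' = 8.895 × 0.690 = 6.137 mg/L.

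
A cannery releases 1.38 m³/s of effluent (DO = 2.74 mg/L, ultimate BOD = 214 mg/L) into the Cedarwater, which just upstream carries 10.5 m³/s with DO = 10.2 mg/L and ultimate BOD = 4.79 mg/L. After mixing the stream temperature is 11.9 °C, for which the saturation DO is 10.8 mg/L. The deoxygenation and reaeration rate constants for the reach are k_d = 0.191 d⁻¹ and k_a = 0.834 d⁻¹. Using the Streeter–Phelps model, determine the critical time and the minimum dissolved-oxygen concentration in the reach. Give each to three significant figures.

t_c ≈ 2.00 d; minimum DO ≈ 6.26 mg/L

Mixed DO = (10.5×10.2 + 1.38×2.74)/(10.5+1.38) = 110.9/11.88 = 9.333 mg/L.
Mixed L₀ = (10.5×4.79 + 1.38×214)/(11.88) = 345.6/11.88 = 29.09 mg/L.
Initial deficit D₀ = C_s − DO₀ = 10.8 − 9.333 = 1.467 mg/L.
t_c = (1/0.6430) ln[(0.834/0.191)(1 − 1.467×0.6430/(0.191×29.09))] = 1.555 × ln(3.625) = 2.003 d.
D_c = (0.191/0.834) × 29.09 × e^(−0.191×2.003) = 0.2290 × 29.09 × 0.6821 = 4.545 mg/L.
Minimum DO = 10.8 − 4.545 = 6.255 mg/L.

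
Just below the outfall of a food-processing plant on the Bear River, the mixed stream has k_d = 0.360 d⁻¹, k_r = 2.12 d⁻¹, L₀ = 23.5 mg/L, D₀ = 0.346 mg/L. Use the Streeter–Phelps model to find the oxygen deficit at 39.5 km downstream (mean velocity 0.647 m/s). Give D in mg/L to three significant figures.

D ≈ 2.73 mg/L

Travel time t = x/v = 39.5 km / (0.647 m/s) = 39500 m / 0.647 m/s = 61050 s = 0.7066 d.
k_d L₀/(k_r−k_d) = 0.360×23.5/(2.12−0.360) = 8.460/1.760 = 4.807 mg/L.
e^(−k_d t) = e^(−0.360×0.7066) = 0.7754; e^(−k_r t) = e^(−2.12×0.7066) = 0.2236.
D = 4.807 × (0.7754 − 0.2236) + 0.346 × 0.2236 = 2.653 + 0.07736 = 2.730 mg/L.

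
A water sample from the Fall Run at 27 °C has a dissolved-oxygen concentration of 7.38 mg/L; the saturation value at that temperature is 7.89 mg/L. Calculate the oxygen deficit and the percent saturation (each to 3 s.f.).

D = C_s − C = 7.89 − 7.38 = 0.510 mg/L.
% saturation = 7.38/7.89 × 100 = 93.5 %.

D ≈ 0.510 mg/L; 93.5 % saturation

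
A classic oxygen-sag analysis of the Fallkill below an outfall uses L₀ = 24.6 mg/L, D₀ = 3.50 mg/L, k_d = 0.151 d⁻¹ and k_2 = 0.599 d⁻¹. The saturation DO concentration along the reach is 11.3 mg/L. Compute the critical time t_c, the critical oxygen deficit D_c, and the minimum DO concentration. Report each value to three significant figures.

t_c = [1/(k_2−k_d)] ln[(k_2/k_d)(1 − D₀(k_2−k_d)/(k_d L₀))]
= [1/(0.599−0.151)] ln[(0.599/0.151)(1 − 3.50×0.4480/(0.151×24.6))]
= (1/0.4480) ln[3.967 × 0.5779] = 2.232 × ln(2.292) = 2.232 × 0.8296 = 1.852 d.
L(t_c) = L₀ e^(−k_d t_c) = 24.6 × 0.7561 = 18.60 mg/L, and at the critical point k_2 D_c = k_d L, so D_c = (0.151/0.599) × 18.60 = 4.689 mg/L.
Minimum DO = C_s − D_c = 11.3 − 4.689 = 6.611 mg/L.

t_c ≈ 1.85 d; D_c ≈ 4.69 mg/L; min DO ≈ 6.61 mg/L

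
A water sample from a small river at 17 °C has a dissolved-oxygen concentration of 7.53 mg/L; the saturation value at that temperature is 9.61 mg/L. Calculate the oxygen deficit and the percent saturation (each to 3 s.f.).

D = C_s − C = 9.61 − 7.53 = 2.08 mg/L.
% saturation = 7.53/9.61 × 100 = 78.4 %.

D ≈ 2.08 mg/L; 78.4 % saturation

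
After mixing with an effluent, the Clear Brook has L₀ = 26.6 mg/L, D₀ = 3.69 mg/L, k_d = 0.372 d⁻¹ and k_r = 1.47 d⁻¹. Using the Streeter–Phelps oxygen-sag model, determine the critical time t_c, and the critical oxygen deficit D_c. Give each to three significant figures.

At the critical point dD/dt = 0, so k_d L₀ e^(−k_d t) = k_r D. Substituting D(t) from the Streeter–Phelps equation and solving for t gives
t_c = ln[(k_r/k_d)(1 − D₀(k_r−k_d)/(k_d L₀))] / (k_r−k_d).
Here k_r−k_d = 1.098 d⁻¹ and 1 − D₀(k_r−k_d)/(k_d L₀) = 1 − 3.69×1.098/(0.372×26.6) = 0.5905, so
t_c = ln(3.952 × 0.5905) / 1.098 = 0.8474 / 1.098 = 0.7718 d.
L(t_c) = L₀ e^(−k_d t_c) = 26.6 × 0.7504 = 19.96 mg/L, and at the critical point k_r D_c = k_d L, so D_c = (0.372/1.47) × 19.96 = 5.051 mg/L.

t_c ≈ 0.772 d; D_c ≈ 5.05 mg/L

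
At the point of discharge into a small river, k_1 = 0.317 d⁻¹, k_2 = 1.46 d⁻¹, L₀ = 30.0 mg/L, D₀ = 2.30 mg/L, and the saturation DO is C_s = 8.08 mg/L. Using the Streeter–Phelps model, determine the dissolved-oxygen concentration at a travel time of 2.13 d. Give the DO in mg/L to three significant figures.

k_1 L₀/(k_2−k_1) = 0.317×30.0/(1.46−0.317) = 9.510/1.143 = 8.320 mg/L.
e^(−k_1 t) = e^(−0.317×2.130) = 0.5090; e^(−k_2 t) = e^(−1.46×2.130) = 0.04461.
D = 8.320 × (0.5090 − 0.04461) + 2.30 × 0.04461 = 3.864 + 0.1026 = 3.967 mg/L.
DO = C_s − D = 8.08 − 3.967 = 4.113 mg/L.

DO ≈ 4.11 mg/L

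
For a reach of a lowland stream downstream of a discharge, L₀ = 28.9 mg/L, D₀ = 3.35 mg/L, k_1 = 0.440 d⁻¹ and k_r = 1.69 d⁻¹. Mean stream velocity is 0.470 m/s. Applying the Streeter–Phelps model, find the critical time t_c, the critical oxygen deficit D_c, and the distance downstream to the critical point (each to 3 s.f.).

t_c ≈ 0.757 d; D_c ≈ 5.39 mg/L; x_c ≈ 30.7 km

t_c = [1/(k_r−k_1)] ln[(k_r/k_1)(1 − D₀(k_r−k_1)/(k_1 L₀))]
= [1/(1.69−0.440)] ln[(1.69/0.440)(1 − 3.35×1.250/(0.440×28.9))]
= (1/1.250) ln[3.841 × 0.6707] = 0.8000 × ln(2.576) = 0.8000 × 0.9463 = 0.7570 d.
L(t_c) = L₀ e^(−k_1 t_c) = 28.9 × 0.7167 = 20.71 mg/L, and at the critical point k_r D_c = k_1 L, so D_c = (0.440/1.69) × 20.71 = 5.393 mg/L.
x_c = v t_c = 0.470 m/s × 0.7570 d × 86400 s/d = 30740 m ≈ 30.7 km.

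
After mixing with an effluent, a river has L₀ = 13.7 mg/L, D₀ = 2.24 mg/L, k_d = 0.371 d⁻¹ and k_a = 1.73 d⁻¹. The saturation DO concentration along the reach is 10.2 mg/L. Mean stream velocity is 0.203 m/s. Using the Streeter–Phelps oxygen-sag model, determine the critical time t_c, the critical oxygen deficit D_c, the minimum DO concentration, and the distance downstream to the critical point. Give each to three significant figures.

t_c ≈ 0.461 d; D_c ≈ 2.48 mg/L; min DO ≈ 7.72 mg/L; x_c ≈ 8.08 km

t_c = [1/(k_a−k_d)] ln[(k_a/k_d)(1 − D₀(k_a−k_d)/(k_d L₀))]
= [1/(1.73−0.371)] ln[(1.73/0.371)(1 − 2.24×1.359/(0.371×13.7))]
= (1/1.359) ln[4.663 × 0.4011] = 0.7358 × ln(1.870) = 0.7358 × 0.6261 = 0.4607 d.
D_c = (k_d/k_a) L₀ e^(−k_d t_c) = (0.371/1.73) × 13.7 × e^(−0.371×0.4607) = 0.2145 × 13.7 × 0.8429 = 2.476 mg/L.
Minimum DO = C_s − D_c = 10.2 − 2.476 = 7.724 mg/L.
x_c = v t_c = 0.203 m/s × 0.4607 d × 86400 s/d = 8080 m ≈ 8.08 km.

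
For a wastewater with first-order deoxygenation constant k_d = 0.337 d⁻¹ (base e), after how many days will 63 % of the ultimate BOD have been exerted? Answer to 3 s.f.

y/L₀ = 1 − e^(−k_d t) = 0.63 ⇒ e^(−k_d t) = 0.370
t = −ln(0.370) / 0.337 = 0.9943 / 0.337 = 2.950 d.

t ≈ 2.95 d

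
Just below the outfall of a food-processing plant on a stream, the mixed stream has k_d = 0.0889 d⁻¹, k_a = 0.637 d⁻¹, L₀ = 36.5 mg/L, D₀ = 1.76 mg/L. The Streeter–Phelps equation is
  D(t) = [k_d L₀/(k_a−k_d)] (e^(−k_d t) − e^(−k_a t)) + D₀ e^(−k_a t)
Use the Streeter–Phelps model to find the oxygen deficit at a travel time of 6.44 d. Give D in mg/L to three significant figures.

D ≈ 3.27 mg/L

k_d L₀/(k_a−k_d) = 0.0889×36.5/(0.637−0.0889) = 3.245/0.5481 = 5.920 mg/L.
e^(−k_d t) = e^(−0.0889×6.440) = 0.5641; e^(−k_a t) = e^(−0.637×6.440) = 0.01653.
D = 5.920 × (0.5641 − 0.01653) + 1.76 × 0.01653 = 3.242 + 0.02910 = 3.271 mg/L.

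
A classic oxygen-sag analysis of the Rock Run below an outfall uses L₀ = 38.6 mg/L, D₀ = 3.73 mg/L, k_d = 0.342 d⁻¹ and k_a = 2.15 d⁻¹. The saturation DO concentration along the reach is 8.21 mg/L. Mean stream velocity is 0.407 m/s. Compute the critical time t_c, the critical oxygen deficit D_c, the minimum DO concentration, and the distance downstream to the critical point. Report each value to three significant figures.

t_c = [1/(k_a−k_d)] ln[(k_a/k_d)(1 − D₀(k_a−k_d)/(k_d L₀))]
= [1/(2.15−0.342)] ln[(2.15/0.342)(1 − 3.73×1.808/(0.342×38.6))]
= (1/1.808) ln[6.287 × 0.4891] = 0.5531 × ln(3.075) = 0.5531 × 1.123 = 0.6213 d.
D_c = (k_d/k_a) L₀ e^(−k_d t_c) = (0.342/2.15) × 38.6 × e^(−0.342×0.6213) = 0.1591 × 38.6 × 0.8086 = 4.965 mg/L.
Minimum DO = C_s − D_c = 8.21 − 4.965 = 3.245 mg/L.
x_c = v t_c = 0.407 m/s × 0.6213 d × 86400 s/d = 21850 m ≈ 21.8 km.

t_c ≈ 0.621 d; D_c ≈ 4.96 mg/L; min DO ≈ 3.25 mg/L; x_c ≈ 21.8 km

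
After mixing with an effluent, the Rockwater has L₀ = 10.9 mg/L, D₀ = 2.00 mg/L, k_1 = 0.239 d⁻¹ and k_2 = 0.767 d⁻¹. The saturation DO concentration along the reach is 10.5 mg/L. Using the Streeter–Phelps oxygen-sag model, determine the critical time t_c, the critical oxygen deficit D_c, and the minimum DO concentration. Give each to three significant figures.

t_c = [1/(k_2−k_1)] ln[(k_2/k_1)(1 − D₀(k_2−k_1)/(k_1 L₀))]
= [1/(0.767−0.239)] ln[(0.767/0.239)(1 − 2.00×0.5280/(0.239×10.9))]
= (1/0.5280) ln[3.209 × 0.5946] = 1.894 × ln(1.908) = 1.894 × 0.6462 = 1.224 d.
L(t_c) = L₀ e^(−k_1 t_c) = 10.9 × 0.7464 = 8.136 mg/L, and at the critical point k_2 D_c = k_1 L, so D_c = (0.239/0.767) × 8.136 = 2.535 mg/L.
Minimum DO = C_s − D_c = 10.5 − 2.535 = 7.965 mg/L.

t_c ≈ 1.22 d; D_c ≈ 2.54 mg/L; min DO ≈ 7.96 mg/L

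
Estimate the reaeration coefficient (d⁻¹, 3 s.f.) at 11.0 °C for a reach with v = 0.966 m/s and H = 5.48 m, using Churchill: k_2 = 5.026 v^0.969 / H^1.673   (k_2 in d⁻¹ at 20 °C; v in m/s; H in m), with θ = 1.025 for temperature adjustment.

k_2 ≈ 0.226 d⁻¹

k_2(20) = 5.026 × 0.966^0.969 / 5.48^1.673 = 5.026 × 0.9670 / 17.22 = 0.2823 d⁻¹.
k_2(11.0) = 0.2823 × 1.025^(11.0−20) = 0.2823 × 0.8007 = 0.2260 d⁻¹.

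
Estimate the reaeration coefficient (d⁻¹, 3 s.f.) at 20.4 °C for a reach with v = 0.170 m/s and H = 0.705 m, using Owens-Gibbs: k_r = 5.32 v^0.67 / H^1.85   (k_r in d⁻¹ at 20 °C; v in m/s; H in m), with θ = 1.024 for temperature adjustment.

k_r ≈ 3.13 d⁻¹

k_r(20) = 5.32 × 0.170^0.67 / 0.705^1.85 = 5.32 × 0.3051 / 0.5238 = 3.099 d⁻¹.
k_r(20.4) = 3.099 × 1.024^(20.4−20) = 3.099 × 1.010 = 3.128 d⁻¹.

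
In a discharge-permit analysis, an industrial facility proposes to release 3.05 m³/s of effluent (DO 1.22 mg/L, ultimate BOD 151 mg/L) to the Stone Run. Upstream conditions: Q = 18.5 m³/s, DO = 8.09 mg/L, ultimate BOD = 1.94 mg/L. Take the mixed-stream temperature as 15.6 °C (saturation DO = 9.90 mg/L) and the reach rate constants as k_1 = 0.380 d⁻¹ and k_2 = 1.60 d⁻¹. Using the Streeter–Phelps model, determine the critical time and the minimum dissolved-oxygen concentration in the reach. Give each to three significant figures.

t_c ≈ 0.776 d; minimum DO ≈ 5.83 mg/L

Mixed DO = (18.5×8.09 + 3.05×1.22)/(18.5+3.05) = 153.4/21.55 = 7.118 mg/L.
Mixed L₀ = (18.5×1.94 + 3.05×151)/(21.55) = 496.4/21.55 = 23.04 mg/L.
Initial deficit D₀ = C_s − DO₀ = 9.90 − 7.118 = 2.782 mg/L.
t_c = (1/1.220) ln[(1.60/0.380)(1 − 2.782×1.220/(0.380×23.04))] = 0.8197 × ln(2.578) = 0.7762 d.
D_c = (0.380/1.60) × 23.04 × e^(−0.380×0.7762) = 0.2375 × 23.04 × 0.7446 = 4.074 mg/L.
Minimum DO = 9.90 − 4.074 = 5.826 mg/L.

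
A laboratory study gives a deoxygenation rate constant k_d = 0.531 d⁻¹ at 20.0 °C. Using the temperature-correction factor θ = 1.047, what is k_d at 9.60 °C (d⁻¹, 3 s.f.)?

k_d ≈ 0.329 d⁻¹

k_d(T₂) = k_d(T₁) · θ^(T₂−T₁) = 0.531 × 1.047^(9.60−20.0)
= 0.531 × 1.047^-10.4 = 0.531 × 0.6202 = 0.3293 d⁻¹.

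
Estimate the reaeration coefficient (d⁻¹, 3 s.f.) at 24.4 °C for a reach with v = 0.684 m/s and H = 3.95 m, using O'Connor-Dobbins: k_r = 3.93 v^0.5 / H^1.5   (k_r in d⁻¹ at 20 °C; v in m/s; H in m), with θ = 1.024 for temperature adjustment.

k_r ≈ 0.460 d⁻¹

k_r(20) = 3.93 × 0.684^0.5 / 3.95^1.5 = 3.93 × 0.8270 / 7.850 = 0.4140 d⁻¹.
k_r(24.4) = 0.4140 × 1.024^(24.4−20) = 0.4140 × 1.110 = 0.4596 d⁻¹.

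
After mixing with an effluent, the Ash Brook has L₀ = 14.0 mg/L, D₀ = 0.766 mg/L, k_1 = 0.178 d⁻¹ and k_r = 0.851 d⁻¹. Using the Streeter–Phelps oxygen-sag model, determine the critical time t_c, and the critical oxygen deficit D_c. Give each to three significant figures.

At the critical point dD/dt = 0, so k_1 L₀ e^(−k_1 t) = k_r D. Substituting D(t) from the Streeter–Phelps equation and solving for t gives
t_c = ln[(k_r/k_1)(1 − D₀(k_r−k_1)/(k_1 L₀))] / (k_r−k_1).
Here k_r−k_1 = 0.6730 d⁻¹ and 1 − D₀(k_r−k_1)/(k_1 L₀) = 1 − 0.766×0.6730/(0.178×14.0) = 0.7931, so
t_c = ln(4.781 × 0.7931) / 0.6730 = 1.333 / 0.6730 = 1.980 d.
D_c = (k_1/k_r) L₀ e^(−k_1 t_c) = (0.178/0.851) × 14.0 × e^(−0.178×1.980) = 0.2092 × 14.0 × 0.7029 = 2.058 mg/L.

t_c ≈ 1.98 d; D_c ≈ 2.06 mg/L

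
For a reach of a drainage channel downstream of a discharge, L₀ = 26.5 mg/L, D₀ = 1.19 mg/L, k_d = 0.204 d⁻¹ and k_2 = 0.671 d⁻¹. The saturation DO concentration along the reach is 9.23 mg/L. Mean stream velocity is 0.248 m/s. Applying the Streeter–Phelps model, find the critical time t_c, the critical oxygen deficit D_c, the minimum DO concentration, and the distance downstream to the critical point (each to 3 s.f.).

t_c ≈ 2.32 d; D_c ≈ 5.02 mg/L; min DO ≈ 4.21 mg/L; x_c ≈ 49.7 km

With k_2/k_d = 3.289 and 1 − D₀(k_2−k_d)/(k_d L₀) = 0.8972,
t_c = ln(3.289 × 0.8972) / (0.671 − 0.204) = ln(2.951) / 0.4670 = 1.082/0.4670 = 2.317 d.
D_c = (k_d/k_2) L₀ e^(−k_d t_c) = (0.204/0.671) × 26.5 × e^(−0.204×2.317) = 0.3040 × 26.5 × 0.6233 = 5.022 mg/L.
Minimum DO = C_s − D_c = 9.23 − 5.022 = 4.208 mg/L.
x_c = v t_c = 0.248 m/s × 2.317 d × 86400 s/d = 49650 m ≈ 49.7 km.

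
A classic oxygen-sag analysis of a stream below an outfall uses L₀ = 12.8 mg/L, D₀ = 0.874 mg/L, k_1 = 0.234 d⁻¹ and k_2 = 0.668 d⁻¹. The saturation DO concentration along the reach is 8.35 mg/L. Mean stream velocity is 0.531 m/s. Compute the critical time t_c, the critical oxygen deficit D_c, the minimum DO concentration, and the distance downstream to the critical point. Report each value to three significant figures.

With k_2/k_1 = 2.855 and 1 − D₀(k_2−k_1)/(k_1 L₀) = 0.8734,
t_c = ln(2.855 × 0.8734) / (0.668 − 0.234) = ln(2.493) / 0.4340 = 0.9136/0.4340 = 2.105 d.
D_c = (k_1/k_2) L₀ e^(−k_1 t_c) = (0.234/0.668) × 12.8 × e^(−0.234×2.105) = 0.3503 × 12.8 × 0.6111 = 2.740 mg/L.
Minimum DO = C_s − D_c = 8.35 − 2.740 = 5.610 mg/L.
x_c = v t_c = 0.531 m/s × 2.105 d × 86400 s/d = 96570 m ≈ 96.6 km.

t_c ≈ 2.10 d; D_c ≈ 2.74 mg/L; min DO ≈ 5.61 mg/L; x_c ≈ 96.6 km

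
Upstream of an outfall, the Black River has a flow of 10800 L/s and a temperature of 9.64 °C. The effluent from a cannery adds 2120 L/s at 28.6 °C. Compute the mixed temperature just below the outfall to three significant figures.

12.8 °C

Flow-weighted mixing: C = (Q_r C_r + Q_w C_w)/(Q_r + Q_w)
= (10800×9.64 + 2120×28.6)/(10800 + 2120) = 164700/12920 = 12.75 °C.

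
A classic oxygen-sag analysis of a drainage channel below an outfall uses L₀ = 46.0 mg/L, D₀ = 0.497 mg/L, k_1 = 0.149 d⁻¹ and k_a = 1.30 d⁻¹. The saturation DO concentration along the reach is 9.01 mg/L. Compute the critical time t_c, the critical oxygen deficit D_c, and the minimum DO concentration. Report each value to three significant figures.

t_c ≈ 1.81 d; D_c ≈ 4.03 mg/L; min DO ≈ 4.98 mg/L

At the critical point dD/dt = 0, so k_1 L₀ e^(−k_1 t) = k_a D. Substituting D(t) from the Streeter–Phelps equation and solving for t gives
t_c = ln[(k_a/k_1)(1 − D₀(k_a−k_1)/(k_1 L₀))] / (k_a−k_1).
Here k_a−k_1 = 1.151 d⁻¹ and 1 − D₀(k_a−k_1)/(k_1 L₀) = 1 − 0.497×1.151/(0.149×46.0) = 0.9165, so
t_c = ln(8.725 × 0.9165) / 1.151 = 2.079 / 1.151 = 1.806 d.
D_c = (k_1/k_a) L₀ e^(−k_1 t_c) = (0.149/1.30) × 46.0 × e^(−0.149×1.806) = 0.1146 × 46.0 × 0.7640 = 4.028 mg/L.
Minimum DO = C_s − D_c = 9.01 − 4.028 = 4.982 mg/L.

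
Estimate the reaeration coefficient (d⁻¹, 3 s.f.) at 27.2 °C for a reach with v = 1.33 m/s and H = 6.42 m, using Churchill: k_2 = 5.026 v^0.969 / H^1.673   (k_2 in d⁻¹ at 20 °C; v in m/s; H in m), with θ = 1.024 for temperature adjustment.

k_2(20) = 5.026 × 1.33^0.969 / 6.42^1.673 = 5.026 × 1.318 / 22.44 = 0.2953 d⁻¹.
k_2(27.2) = 0.2953 × 1.024^(27.2−20) = 0.2953 × 1.186 = 0.3503 d⁻¹.

k_2 ≈ 0.350 d⁻¹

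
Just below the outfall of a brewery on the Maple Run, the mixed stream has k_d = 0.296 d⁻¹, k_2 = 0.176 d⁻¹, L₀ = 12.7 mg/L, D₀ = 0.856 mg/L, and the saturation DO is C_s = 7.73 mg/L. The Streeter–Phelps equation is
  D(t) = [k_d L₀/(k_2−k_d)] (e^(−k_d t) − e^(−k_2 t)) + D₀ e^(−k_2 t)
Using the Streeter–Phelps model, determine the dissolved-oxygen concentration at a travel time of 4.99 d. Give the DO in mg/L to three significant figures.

DO ≈ 1.51 mg/L

k_d L₀/(k_2−k_d) = 0.296×12.7/(0.176−0.296) = 3.759/-0.1200 = -31.33 mg/L.
e^(−k_d t) = e^(−0.296×4.990) = 0.2283; e^(−k_2 t) = e^(−0.176×4.990) = 0.4155.
D = -31.33 × (0.2283 − 0.4155) + 0.856 × 0.4155 = 5.864 + 0.3557 = 6.220 mg/L.
DO = C_s − D = 7.73 − 6.220 = 1.510 mg/L.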